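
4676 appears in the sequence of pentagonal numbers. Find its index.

Set n(3n−1)/2 = 4676, giving 3n² − n − 9352 = 0.
The discriminant is 1 + 24·4676 = 112225, and √112225 = 335.
So n = (1 + 335) / 6 = 336/6 = 56.

56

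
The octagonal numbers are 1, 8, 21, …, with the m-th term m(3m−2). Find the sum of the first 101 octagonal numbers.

Σ i(3i−2) = 3Σi² − 2Σi over i = 1..101.
Σi = 5151 and Σi² = 348551.
3·348551 − 2·5151 = 1035351.

1035351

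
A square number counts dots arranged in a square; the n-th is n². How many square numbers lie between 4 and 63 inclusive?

The n-th square number is n².
Smallest index with value ≥ 4: n = 2 (giving 4).
Largest index with value ≤ 63: n = 7 (giving 49).
Indices 2 through 7: 6 terms.

6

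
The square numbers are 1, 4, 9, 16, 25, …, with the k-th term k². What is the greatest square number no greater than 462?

Solve n² ≤ 462 for integer n.
n = 21 gives 441 ≤ 462, while n = 22 gives 484 > 462; so the answer is 441.

441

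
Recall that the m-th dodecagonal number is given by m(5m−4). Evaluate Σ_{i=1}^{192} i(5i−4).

11814688

Σ i(5i−4) = 5Σi² − 4Σi over i = 1..192.
Σi = 18528 and Σi² = 2377760.
5·2377760 − 4·18528 = 11814688.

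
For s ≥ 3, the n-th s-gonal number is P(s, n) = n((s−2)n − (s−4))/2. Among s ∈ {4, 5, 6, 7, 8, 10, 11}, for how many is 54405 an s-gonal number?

s = 4: P(4, 233) = 54289 and P(4, 234) = 54756; 54405 is not s-gonal.
s = 5: P(5, 190) = 54055 and P(5, 191) = 54626; 54405 is not s-gonal.
s = 6: P(6, 165) = 54285 and P(6, 166) = 54946; 54405 is not s-gonal.
s = 7: P(7, 147) = 53802 and P(7, 148) = 54538; 54405 is not s-gonal.
s = 8: P(8, 135) = 54405. ✓
s = 10: P(10, 117) = 54405. ✓
s = 11: P(11, 110) = 54065 and P(11, 111) = 55056; 54405 is not s-gonal.
Hits: s ∈ {8, 10} → 2.

2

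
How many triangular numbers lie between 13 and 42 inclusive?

The n-th triangular number is n(n+1)/2.
Smallest index with value ≥ 13: n = 5 (giving 15).
Largest index with value ≤ 42: n = 8 (giving 36).
Indices 5 through 8: 4 terms.

4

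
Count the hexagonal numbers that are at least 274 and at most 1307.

14

The n-th hexagonal number is n(2n−1).
Smallest index with value ≥ 274: n = 12 (giving 276).
Largest index with value ≤ 1307: n = 25 (giving 1225).
Indices 12 through 25: 14 terms.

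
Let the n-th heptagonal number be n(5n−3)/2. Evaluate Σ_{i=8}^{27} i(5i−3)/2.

16450

Σ i(5i−3)/2 = (5Σi² − 3Σi) / 2 over i = 8..27.
Σi = 378 − 28 = 350 and Σi² = 6930 − 140 = 6790.
(5·6790 − 3·350) / 2 = 32900/2 = 16450.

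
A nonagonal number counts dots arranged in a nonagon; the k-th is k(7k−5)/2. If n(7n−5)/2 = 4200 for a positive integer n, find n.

35

Set n(7n−5)/2 = 4200, giving 7n² − 5n − 8400 = 0.
So n = (5 + 485) / 14 = 490/14 = 35.
Check: 35·(7·35 − 5)/2 = 4200. ✓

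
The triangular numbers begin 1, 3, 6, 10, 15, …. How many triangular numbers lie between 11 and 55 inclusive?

The n-th triangular number is n(n+1)/2.
Smallest index with value ≥ 11: n = 5 (giving 15).
Largest index with value ≤ 55: n = 10 (giving 55).
Indices 5 through 10: 6 terms.

6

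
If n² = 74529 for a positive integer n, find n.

273

We need n² = 74529, so n = √74529 = 273.
Check: 273² = 74529. ✓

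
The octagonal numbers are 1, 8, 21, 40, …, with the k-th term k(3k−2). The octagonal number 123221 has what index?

Set n(3n−2) = 123221, giving 3n² − 2n − 123221 = 0.
The discriminant is 4 + 12·123221 = 1478656, and √1478656 = 1216.
So n = (2 + 1216) / 6 = 1218/6 = 203.

203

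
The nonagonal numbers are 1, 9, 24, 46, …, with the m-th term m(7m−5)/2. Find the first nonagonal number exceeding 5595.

5781

Solve n(7n−5)/2 > 5595 for integer n.
The largest n with value ≤ 5595 is 40 (since 5500 ≤ 5595 < 5781), so the first above is n = 41, value 5781.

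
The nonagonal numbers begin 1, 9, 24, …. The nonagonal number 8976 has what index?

Set n(7n−5)/2 = 8976, giving 7n² − 5n − 17952 = 0.
The discriminant is 25 + 56·8976 = 502681, and √502681 = 709.
So n = (5 + 709) / 14 = 714/14 = 51.
Check: 51·(7·51 − 5)/2 = 8976. ✓

51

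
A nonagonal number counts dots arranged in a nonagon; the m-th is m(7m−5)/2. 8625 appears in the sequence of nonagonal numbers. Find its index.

50

Set n(7n−5)/2 = 8625, giving 7n² − 5n − 17250 = 0.
The discriminant is 25 + 56·8625 = 483025, and √483025 = 695.
So n = (5 + 695) / 14 = 700/14 = 50.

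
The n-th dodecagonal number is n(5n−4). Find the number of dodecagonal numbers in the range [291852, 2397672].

451

The n-th dodecagonal number is n(5n−4).
Smallest index with value ≥ 291852: n = 242 (giving 291852).
Largest index with value ≤ 2397672: n = 692 (giving 2391552).
Indices 242 through 692: 451 terms.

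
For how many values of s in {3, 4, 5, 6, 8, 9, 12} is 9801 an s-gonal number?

s = 3: P(3, 139) = 9730 and P(3, 140) = 9870; 9801 is not s-gonal.
s = 4: P(4, 99) = 9801. ✓
s = 5: P(5, 81) = 9801. ✓
s = 6: P(6, 70) = 9730 and P(6, 71) = 10011; 9801 is not s-gonal.
s = 8: P(8, 57) = 9633 and P(8, 58) = 9976; 9801 is not s-gonal.
s = 9: P(9, 53) = 9699 and P(9, 54) = 10071; 9801 is not s-gonal.
s = 12: P(12, 44) = 9504 and P(12, 45) = 9945; 9801 is not s-gonal.
Hits: s ∈ {4, 5} → 2.

2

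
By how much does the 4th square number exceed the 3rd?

7

n² − (n−1)² = 2n − 1, so 4² − 3² = 2·4 − 1 = 7.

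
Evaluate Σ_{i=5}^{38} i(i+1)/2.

Σ i(i+1)/2 = (Σi² + Σi) / 2 over i = 5..38.
Σi = 741 − 10 = 731 and Σi² = 19019 − 30 = 18989.
(1·18989 + 1·731) / 2 = 19720/2 = 9860.

9860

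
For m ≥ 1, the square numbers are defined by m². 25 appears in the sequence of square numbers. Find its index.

We need n² = 25, so n = √25 = 5.

5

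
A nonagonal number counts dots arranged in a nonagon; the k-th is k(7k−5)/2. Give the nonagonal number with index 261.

237771

261·(7·261 − 5)/2 = 261·1822/2 = 261·911 = 237771.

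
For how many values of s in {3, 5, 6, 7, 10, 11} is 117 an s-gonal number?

1

s = 3: P(3, 14) = 105 and P(3, 15) = 120; 117 is not s-gonal.
s = 5: P(5, 9) = 117. ✓
s = 6: P(6, 7) = 91 and P(6, 8) = 120; 117 is not s-gonal.
s = 7: P(7, 7) = 112 and P(7, 8) = 148; 117 is not s-gonal.
s = 10: P(10, 5) = 85 and P(10, 6) = 126; 117 is not s-gonal.
s = 11: P(11, 5) = 95 and P(11, 6) = 141; 117 is not s-gonal.
Hits: s ∈ {5} → 1.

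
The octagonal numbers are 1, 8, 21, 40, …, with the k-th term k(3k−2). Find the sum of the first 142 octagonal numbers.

2873299

Σ i(3i−2) = 3Σi² − 2Σi over i = 1..142.
Σi = 10153 and Σi² = 964535.
3·964535 − 2·10153 = 2873299.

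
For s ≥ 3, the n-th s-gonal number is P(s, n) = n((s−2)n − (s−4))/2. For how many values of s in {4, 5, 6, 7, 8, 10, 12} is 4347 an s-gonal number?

2

s = 4: P(4, 65) = 4225 and P(4, 66) = 4356; 4347 is not s-gonal.
s = 5: P(5, 54) = 4347. ✓
s = 6: P(6, 46) = 4186 and P(6, 47) = 4371; 4347 is not s-gonal.
s = 7: P(7, 42) = 4347. ✓
s = 8: P(8, 38) = 4256 and P(8, 39) = 4485; 4347 is not s-gonal.
s = 10: P(10, 33) = 4257 and P(10, 34) = 4522; 4347 is not s-gonal.
s = 12: P(12, 29) = 4089 and P(12, 30) = 4380; 4347 is not s-gonal.
Hits: s ∈ {5, 7} → 2.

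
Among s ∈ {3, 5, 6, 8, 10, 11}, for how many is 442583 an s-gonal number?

s = 3: P(3, 940) = 442270 and P(3, 941) = 443211; 442583 is not s-gonal.
s = 5: P(5, 543) = 442002 and P(5, 544) = 443632; 442583 is not s-gonal.
s = 6: P(6, 470) = 441330 and P(6, 471) = 443211; 442583 is not s-gonal.
s = 8: P(8, 384) = 441600 and P(8, 385) = 443905; 442583 is not s-gonal.
s = 10: P(10, 333) = 442557 and P(10, 334) = 445222; 442583 is not s-gonal.
s = 11: P(11, 314) = 442583. ✓
Hits: s ∈ {11} → 1.

1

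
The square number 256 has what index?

We need n² = 256, so n = √256 = 16.
Check: 16² = 256. ✓

16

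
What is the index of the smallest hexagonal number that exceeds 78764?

199

Solve n(2n−1) > 78764 for integer n.
The largest n with value ≤ 78764 is 198 (since 78210 ≤ 78764 < 79003), so the first above is n = 199, value 79003.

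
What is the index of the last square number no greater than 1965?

44

Solve n² ≤ 1965 for integer n.
n = 44 gives 1936 ≤ 1965, while n = 45 gives 2025 > 1965; so the answer is index 44.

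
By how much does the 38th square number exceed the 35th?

219

38² = 1444 and 35² = 1225.
Difference: 1444 − 1225 = 219.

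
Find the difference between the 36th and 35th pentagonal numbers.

Consecutive pentagonal numbers differ by 3n − 2: here 3·36 − 2 = 106.

106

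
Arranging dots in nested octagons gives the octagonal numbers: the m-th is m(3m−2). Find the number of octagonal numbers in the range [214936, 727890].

225

The n-th octagonal number is n(3n−2).
Smallest index with value ≥ 214936: n = 268 (giving 214936).
Largest index with value ≤ 727890: n = 492 (giving 725208).
Indices 268 through 492: 225 terms.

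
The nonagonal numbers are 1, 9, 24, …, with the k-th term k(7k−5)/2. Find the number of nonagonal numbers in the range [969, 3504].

16

The n-th nonagonal number is n(7n−5)/2.
Smallest index with value ≥ 969: n = 17 (giving 969).
Largest index with value ≤ 3504: n = 32 (giving 3504).
Indices 17 through 32: 16 terms.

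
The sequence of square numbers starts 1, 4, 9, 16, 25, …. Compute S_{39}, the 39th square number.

39² = 1521.

1521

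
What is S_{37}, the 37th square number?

1369

37² = 1369.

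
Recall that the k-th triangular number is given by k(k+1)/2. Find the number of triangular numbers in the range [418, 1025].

The n-th triangular number is n(n+1)/2.
Smallest index with value ≥ 418: n = 29 (giving 435).
Largest index with value ≤ 1025: n = 44 (giving 990).
Indices 29 through 44: 16 terms.

16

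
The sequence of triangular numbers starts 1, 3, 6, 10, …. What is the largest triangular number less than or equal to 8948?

Solve n(n+1)/2 ≤ 8948 for integer n.
n = 133 gives 8911 ≤ 8948, while n = 134 gives 9045 > 8948; so the answer is 8911.

8911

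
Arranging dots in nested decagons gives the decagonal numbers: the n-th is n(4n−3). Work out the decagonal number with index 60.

60·(4·60 − 3) = 60·237 = 14220.

14220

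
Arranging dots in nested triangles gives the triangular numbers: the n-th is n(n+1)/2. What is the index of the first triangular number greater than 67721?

368

Solve n(n+1)/2 > 67721 for integer n.
The largest n with value ≤ 67721 is 367 (since 67528 ≤ 67721 < 67896), so the first above is n = 368, value 67896.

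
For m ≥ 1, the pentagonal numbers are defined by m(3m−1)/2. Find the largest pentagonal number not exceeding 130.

Solve n(3n−1)/2 ≤ 130 for integer n.
n = 9 gives 117 ≤ 130, while n = 10 gives 145 > 130; so the answer is 117.

117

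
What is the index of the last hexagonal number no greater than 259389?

360

Solve n(2n−1) ≤ 259389 for integer n.
n = 360 gives 258840 ≤ 259389, while n = 361 gives 260281 > 259389; so the answer is index 360.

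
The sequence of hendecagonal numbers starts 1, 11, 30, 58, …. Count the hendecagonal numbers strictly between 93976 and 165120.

47

The n-th hendecagonal number is n(9n−7)/2.
Smallest index with value > 93976: n = 145 (giving 94105).
Largest index with value < 165120: n = 191 (giving 163496).
Indices 145 through 191: 47 terms.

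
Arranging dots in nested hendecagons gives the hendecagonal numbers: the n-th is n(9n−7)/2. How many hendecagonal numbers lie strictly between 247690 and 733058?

The n-th hendecagonal number is n(9n−7)/2.
Smallest index with value > 247690: n = 236 (giving 249806).
Largest index with value < 733058: n = 403 (giving 729430).
Indices 236 through 403: 168 terms.

168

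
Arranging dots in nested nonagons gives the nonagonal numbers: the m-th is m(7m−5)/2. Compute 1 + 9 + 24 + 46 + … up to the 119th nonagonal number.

Σ i(7i−5)/2 = (7Σi² − 5Σi) / 2 over i = 1..119.
Σi = 7140 and Σi² = 568820.
(7·568820 − 5·7140) / 2 = 3946040/2 = 1973020.

1973020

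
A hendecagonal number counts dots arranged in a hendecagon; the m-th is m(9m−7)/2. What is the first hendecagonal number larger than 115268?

116081

Solve n(9n−7)/2 > 115268 for integer n.
The largest n with value ≤ 115268 is 160 (since 114640 ≤ 115268 < 116081), so the first above is n = 161, value 116081.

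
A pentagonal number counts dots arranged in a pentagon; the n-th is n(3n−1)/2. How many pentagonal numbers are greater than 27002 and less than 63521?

71

The n-th pentagonal number is n(3n−1)/2.
Smallest index with value > 27002: n = 135 (giving 27270).
Largest index with value < 63521: n = 205 (giving 62935).
Indices 135 through 205: 71 terms.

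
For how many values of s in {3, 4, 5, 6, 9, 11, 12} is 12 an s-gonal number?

s = 3: P(3, 4) = 10 and P(3, 5) = 15; 12 is not s-gonal.
s = 4: P(4, 3) = 9 and P(4, 4) = 16; 12 is not s-gonal.
s = 5: P(5, 3) = 12. ✓
s = 6: P(6, 2) = 6 and P(6, 3) = 15; 12 is not s-gonal.
s = 9: P(9, 2) = 9 and P(9, 3) = 24; 12 is not s-gonal.
s = 11: P(11, 2) = 11 and P(11, 3) = 30; 12 is not s-gonal.
s = 12: P(12, 2) = 12. ✓
Hits: s ∈ {5, 12} → 2.

2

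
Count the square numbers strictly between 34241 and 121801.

163

The n-th square number is n².
Smallest index with value > 34241: n = 186 (giving 34596).
Largest index with value < 121801: n = 348 (giving 121104).
Indices 186 through 348: 163 terms.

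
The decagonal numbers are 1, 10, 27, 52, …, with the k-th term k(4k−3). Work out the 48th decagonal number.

9072

48·(4·48 − 3) = 48·189 = 9072.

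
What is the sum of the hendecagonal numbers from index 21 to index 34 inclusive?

47320

Σ i(9i−7)/2 = (9Σi² − 7Σi) / 2 over i = 21..34.
Σi = 595 − 210 = 385 and Σi² = 13685 − 2870 = 10815.
(9·10815 − 7·385) / 2 = 94640/2 = 47320.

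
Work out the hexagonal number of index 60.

7140

The 60th hexagonal number is n(2n−1) with n = 60.
60·(2·60 − 1) = 60·119 = 7140.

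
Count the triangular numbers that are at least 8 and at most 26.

The n-th triangular number is n(n+1)/2.
Smallest index with value ≥ 8: n = 4 (giving 10).
Largest index with value ≤ 26: n = 6 (giving 21).
Indices 4 through 6: 3 terms.

3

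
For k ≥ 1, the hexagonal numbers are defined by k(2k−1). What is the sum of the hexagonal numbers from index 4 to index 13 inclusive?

1525

Σ i(2i−1) = 2Σi² − Σi over i = 4..13.
Σi = 91 − 6 = 85 and Σi² = 819 − 14 = 805.
2·805 − 1·85 = 1525.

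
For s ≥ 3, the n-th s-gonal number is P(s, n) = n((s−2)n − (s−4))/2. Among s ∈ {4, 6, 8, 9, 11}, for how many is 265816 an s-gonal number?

1

s = 4: P(4, 515) = 265225 and P(4, 516) = 266256; 265816 is not s-gonal.
s = 6: P(6, 364) = 264628 and P(6, 365) = 266085; 265816 is not s-gonal.
s = 8: P(8, 298) = 265816. ✓
s = 9: P(9, 275) = 264000 and P(9, 276) = 265926; 265816 is not s-gonal.
s = 11: P(11, 243) = 264870 and P(11, 244) = 267058; 265816 is not s-gonal.
Hits: s ∈ {8} → 1.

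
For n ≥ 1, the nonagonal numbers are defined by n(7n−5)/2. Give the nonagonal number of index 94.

The 94th nonagonal number is n(7n−5)/2 with n = 94.
94·(7·94 − 5)/2 = 94·653/2 = 30691.

30691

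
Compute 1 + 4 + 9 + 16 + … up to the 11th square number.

506

Σ_{i=1}^{11} i² = 11·12·23/6 = 506.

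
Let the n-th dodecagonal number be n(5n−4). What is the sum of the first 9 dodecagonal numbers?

1245

Σ i(5i−4) = 5Σi² − 4Σi over i = 1..9.
Σi = 45 and Σi² = 285.
5·285 − 4·45 = 1245.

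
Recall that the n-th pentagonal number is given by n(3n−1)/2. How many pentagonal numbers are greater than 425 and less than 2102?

20

The n-th pentagonal number is n(3n−1)/2.
Smallest index with value > 425: n = 18 (giving 477).
Largest index with value < 2102: n = 37 (giving 2035).
Indices 18 through 37: 20 terms.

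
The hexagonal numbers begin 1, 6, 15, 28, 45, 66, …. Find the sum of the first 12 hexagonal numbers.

1222

Σ i(2i−1) = 2Σi² − Σi over i = 1..12.
Σi = 78 and Σi² = 650.
2·650 − 1·78 = 1222.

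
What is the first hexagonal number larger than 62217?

62481

Solve n(2n−1) > 62217 for integer n.
The largest n with value ≤ 62217 is 176 (since 61776 ≤ 62217 < 62481), so the first above is n = 177, value 62481.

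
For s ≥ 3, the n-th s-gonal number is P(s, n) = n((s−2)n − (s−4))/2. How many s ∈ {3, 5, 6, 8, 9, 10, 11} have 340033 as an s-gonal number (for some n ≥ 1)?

s = 3: P(3, 824) = 339900 and P(3, 825) = 340725; 340033 is not s-gonal.
s = 5: P(5, 476) = 339626 and P(5, 477) = 341055; 340033 is not s-gonal.
s = 6: P(6, 412) = 339076 and P(6, 413) = 340725; 340033 is not s-gonal.
s = 8: P(8, 337) = 340033. ✓
s = 9: P(9, 312) = 339924 and P(9, 313) = 342109; 340033 is not s-gonal.
s = 10: P(10, 291) = 337851 and P(10, 292) = 340180; 340033 is not s-gonal.
s = 11: P(11, 275) = 339350 and P(11, 276) = 341826; 340033 is not s-gonal.
Hits: s ∈ {8} → 1.

1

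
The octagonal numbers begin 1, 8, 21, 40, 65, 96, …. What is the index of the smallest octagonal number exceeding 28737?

Solve n(3n−2) > 28737 for integer n.
The largest n with value ≤ 28737 is 98 (since 28616 ≤ 28737 < 29205), so the first above is n = 99, value 29205.

99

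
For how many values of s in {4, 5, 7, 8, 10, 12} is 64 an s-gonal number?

s = 4: P(4, 8) = 64. ✓
s = 5: P(5, 6) = 51 and P(5, 7) = 70; 64 is not s-gonal.
s = 7: P(7, 5) = 55 and P(7, 6) = 81; 64 is not s-gonal.
s = 8: P(8, 4) = 40 and P(8, 5) = 65; 64 is not s-gonal.
s = 10: P(10, 4) = 52 and P(10, 5) = 85; 64 is not s-gonal.
s = 12: P(12, 4) = 64. ✓
Hits: s ∈ {4, 12} → 2.

2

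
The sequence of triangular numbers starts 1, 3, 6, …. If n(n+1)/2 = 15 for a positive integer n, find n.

5

Set n(n+1)/2 = 15, giving n² + n − 30 = 0.
The discriminant is 1 + 8·15 = 121, and √121 = 11.
So n = (-1 + 11) / 2 = 10/2 = 5.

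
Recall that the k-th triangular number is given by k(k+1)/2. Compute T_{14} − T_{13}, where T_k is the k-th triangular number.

14

Consecutive triangular numbers differ by n: T_{14} − T_{13} = 14.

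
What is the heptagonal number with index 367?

336172

The 367th heptagonal number is n(5n−3)/2 with n = 367.
367·(5·367 − 3)/2 = 367·1832/2 = 367·916 = 336172.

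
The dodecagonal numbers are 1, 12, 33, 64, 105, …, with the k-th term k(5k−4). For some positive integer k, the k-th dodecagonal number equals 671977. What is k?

Set n(5n−4) = 671977, giving 5n² − 4n − 671977 = 0.
The discriminant is 16 + 20·671977 = 13439556, and √13439556 = 3666.
So n = (4 + 3666) / 10 = 3670/10 = 367.

367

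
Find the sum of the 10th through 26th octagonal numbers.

17136

Σ i(3i−2) = 3Σi² − 2Σi over i = 10..26.
Σi = 351 − 45 = 306 and Σi² = 6201 − 285 = 5916.
3·5916 − 2·306 = 17136.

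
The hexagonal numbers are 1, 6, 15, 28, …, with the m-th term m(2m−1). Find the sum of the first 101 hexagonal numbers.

Σ i(2i−1) = 2Σi² − Σi over i = 1..101.
Σi = 5151 and Σi² = 348551.
2·348551 − 1·5151 = 691951.

691951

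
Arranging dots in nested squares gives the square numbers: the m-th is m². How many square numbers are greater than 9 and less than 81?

The n-th square number is n².
Smallest index with value > 9: n = 4 (giving 16).
Largest index with value < 81: n = 8 (giving 64).
Indices 4 through 8: 5 terms.

5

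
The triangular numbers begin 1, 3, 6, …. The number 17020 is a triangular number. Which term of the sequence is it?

184

Set n(n+1)/2 = 17020, giving n² + n − 34040 = 0.
The discriminant is 1 + 8·17020 = 136161, and √136161 = 369.
So n = (-1 + 369) / 2 = 368/2 = 184.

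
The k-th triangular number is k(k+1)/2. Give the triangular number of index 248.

The 248th triangular number is n(n+1)/2 with n = 248.
248·249/2 = 61752/2 = 30876.

30876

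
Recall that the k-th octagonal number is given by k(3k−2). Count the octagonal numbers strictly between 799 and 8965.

38

The n-th octagonal number is n(3n−2).
Smallest index with value > 799: n = 17 (giving 833).
Largest index with value < 8965: n = 54 (giving 8640).
Indices 17 through 54: 38 terms.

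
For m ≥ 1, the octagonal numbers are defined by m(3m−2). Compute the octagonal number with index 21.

21·(3·21 − 2) = 21·61 = 1281.

1281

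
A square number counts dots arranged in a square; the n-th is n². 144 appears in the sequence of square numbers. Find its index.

12

We need n² = 144, so n = √144 = 12.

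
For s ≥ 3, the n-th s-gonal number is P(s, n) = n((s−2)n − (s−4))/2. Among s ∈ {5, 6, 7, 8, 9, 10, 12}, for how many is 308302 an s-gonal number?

s = 5: P(5, 453) = 307587 and P(5, 454) = 308947; 308302 is not s-gonal.
s = 6: P(6, 392) = 306936 and P(6, 393) = 308505; 308302 is not s-gonal.
s = 7: P(7, 351) = 307476 and P(7, 352) = 309232; 308302 is not s-gonal.
s = 8: P(8, 320) = 306560 and P(8, 321) = 308481; 308302 is not s-gonal.
s = 9: P(9, 297) = 307989 and P(9, 298) = 310069; 308302 is not s-gonal.
s = 10: P(10, 278) = 308302. ✓
s = 12: P(12, 248) = 306528 and P(12, 249) = 309009; 308302 is not s-gonal.
Hits: s ∈ {10} → 1.

1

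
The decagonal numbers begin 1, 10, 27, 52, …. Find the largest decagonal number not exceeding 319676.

Solve n(4n−3) ≤ 319676 for integer n.
n = 283 gives 319507 ≤ 319676, while n = 284 gives 321772 > 319676; so the answer is 319507.

319507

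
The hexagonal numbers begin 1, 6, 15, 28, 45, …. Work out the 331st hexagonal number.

The 331st hexagonal number is n(2n−1) with n = 331.
331·(2·331 − 1) = 331·661 = 218791.

218791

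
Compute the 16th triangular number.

The 16th triangular number is n(n+1)/2 with n = 16.
16·17/2 = 272/2 = 136.

136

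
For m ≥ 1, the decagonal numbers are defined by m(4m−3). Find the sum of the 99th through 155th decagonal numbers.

Σ i(4i−3) = 4Σi² − 3Σi over i = 99..155.
Σi = 12090 − 4851 = 7239 and Σi² = 1253330 − 318549 = 934781.
4·934781 − 3·7239 = 3717407.

3717407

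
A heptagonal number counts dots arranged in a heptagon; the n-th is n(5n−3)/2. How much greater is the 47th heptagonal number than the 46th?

Consecutive heptagonal numbers differ by 5n − 4: here 5·47 − 4 = 231.

231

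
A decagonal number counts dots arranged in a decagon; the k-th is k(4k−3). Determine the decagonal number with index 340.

340·(4·340 − 3) = 340·1357 = 461380.

461380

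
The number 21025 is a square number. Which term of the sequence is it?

We need n² = 21025, so n = √21025 = 145.

145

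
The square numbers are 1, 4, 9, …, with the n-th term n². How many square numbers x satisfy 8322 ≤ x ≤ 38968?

106

The n-th square number is n².
Smallest index with value ≥ 8322: n = 92 (giving 8464).
Largest index with value ≤ 38968: n = 197 (giving 38809).
Indices 92 through 197: 106 terms.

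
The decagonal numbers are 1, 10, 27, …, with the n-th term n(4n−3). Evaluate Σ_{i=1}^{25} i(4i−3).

Σ i(4i−3) = 4Σi² − 3Σi over i = 1..25.
Σi = 325 and Σi² = 5525.
4·5525 − 3·325 = 21125.

21125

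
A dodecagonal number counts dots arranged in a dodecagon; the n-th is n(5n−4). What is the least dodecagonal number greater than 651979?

Solve n(5n−4) > 651979 for integer n.
The largest n with value ≤ 651979 is 361 (since 650161 ≤ 651979 < 653772), so the first above is n = 362, value 653772.

653772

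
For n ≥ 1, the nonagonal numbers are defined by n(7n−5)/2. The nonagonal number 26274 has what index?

87

Set n(7n−5)/2 = 26274, giving 7n² − 5n − 52548 = 0.
The discriminant is 25 + 56·26274 = 1471369, and √1471369 = 1213.
So n = (5 + 1213) / 14 = 1218/14 = 87.
Check: 87·(7·87 − 5)/2 = 26274. ✓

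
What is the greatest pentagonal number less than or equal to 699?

651

Solve n(3n−1)/2 ≤ 699 for integer n.
n = 21 gives 651 ≤ 699, while n = 22 gives 715 > 699; so the answer is 651.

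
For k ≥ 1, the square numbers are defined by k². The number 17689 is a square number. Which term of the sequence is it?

133

We need n² = 17689, so n = √17689 = 133.
Check: 133² = 17689. ✓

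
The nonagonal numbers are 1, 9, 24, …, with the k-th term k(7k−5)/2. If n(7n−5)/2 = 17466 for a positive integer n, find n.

71

Set n(7n−5)/2 = 17466, giving 7n² − 5n − 34932 = 0.
The discriminant is 25 + 56·17466 = 978121, and √978121 = 989.
So n = (5 + 989) / 14 = 994/14 = 71.
Check: 71·(7·71 − 5)/2 = 17466. ✓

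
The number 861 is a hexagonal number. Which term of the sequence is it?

21

Set n(2n−1) = 861, giving 2n² − n − 861 = 0.
The discriminant is 1 + 8·861 = 6889, and √6889 = 83.
So n = (1 + 83) / 4 = 84/4 = 21.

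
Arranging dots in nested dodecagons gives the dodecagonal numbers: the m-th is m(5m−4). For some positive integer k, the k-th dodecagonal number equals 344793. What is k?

263

Set n(5n−4) = 344793, giving 5n² − 4n − 344793 = 0.
The discriminant is 16 + 20·344793 = 6895876, and √6895876 = 2626.
So n = (4 + 2626) / 10 = 2630/10 = 263.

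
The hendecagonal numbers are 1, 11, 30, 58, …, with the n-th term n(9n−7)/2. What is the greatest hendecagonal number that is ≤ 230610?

Solve n(9n−7)/2 ≤ 230610 for integer n.
n = 226 gives 229051 ≤ 230610, while n = 227 gives 231086 > 230610; so the answer is 229051.

229051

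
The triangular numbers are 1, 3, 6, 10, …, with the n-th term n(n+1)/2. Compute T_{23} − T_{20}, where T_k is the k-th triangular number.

23·24/2 = 276 and 20·21/2 = 210.
Difference: 276 − 210 = 66.

66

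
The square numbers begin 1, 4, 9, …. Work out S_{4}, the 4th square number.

16

The 4th square number is n² with n = 4.
4² = 16.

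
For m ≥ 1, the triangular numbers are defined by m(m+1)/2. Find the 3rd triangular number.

6

The 3rd triangular number is n(n+1)/2 with n = 3.
3·4/2 = 12/2 = 6.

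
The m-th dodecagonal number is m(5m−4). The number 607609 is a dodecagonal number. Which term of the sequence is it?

Set n(5n−4) = 607609, giving 5n² − 4n − 607609 = 0.
The discriminant is 16 + 20·607609 = 12152196, and √12152196 = 3486.
So n = (4 + 3486) / 10 = 3490/10 = 349.
Check: 349·(5·349 − 4) = 607609. ✓

349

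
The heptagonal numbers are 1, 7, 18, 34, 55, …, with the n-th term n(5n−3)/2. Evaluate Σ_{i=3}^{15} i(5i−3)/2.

2912

Σ i(5i−3)/2 = (5Σi² − 3Σi) / 2 over i = 3..15.
Σi = 120 − 3 = 117 and Σi² = 1240 − 5 = 1235.
(5·1235 − 3·117) / 2 = 5824/2 = 2912.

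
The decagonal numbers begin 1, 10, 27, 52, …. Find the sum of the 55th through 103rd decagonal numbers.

Σ i(4i−3) = 4Σi² − 3Σi over i = 55..103.
Σi = 5356 − 1485 = 3871 and Σi² = 369564 − 53955 = 315609.
4·315609 − 3·3871 = 1250823.

1250823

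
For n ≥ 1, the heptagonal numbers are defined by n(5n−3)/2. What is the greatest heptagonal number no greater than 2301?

2205

Solve n(5n−3)/2 ≤ 2301 for integer n.
n = 30 gives 2205 ≤ 2301, while n = 31 gives 2356 > 2301; so the answer is 2205.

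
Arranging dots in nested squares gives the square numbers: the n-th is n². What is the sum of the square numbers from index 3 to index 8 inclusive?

Σ_{i=3}^{8} i² = 204 − 5 = 199.

199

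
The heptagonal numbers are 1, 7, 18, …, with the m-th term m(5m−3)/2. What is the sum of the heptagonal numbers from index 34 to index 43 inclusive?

36685

Σ i(5i−3)/2 = (5Σi² − 3Σi) / 2 over i = 34..43.
Σi = 946 − 561 = 385 and Σi² = 27434 − 12529 = 14905.
(5·14905 − 3·385) / 2 = 73370/2 = 36685.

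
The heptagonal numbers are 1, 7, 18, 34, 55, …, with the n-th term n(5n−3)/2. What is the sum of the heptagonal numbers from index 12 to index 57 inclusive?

Σ i(5i−3)/2 = (5Σi² − 3Σi) / 2 over i = 12..57.
Σi = 1653 − 66 = 1587 and Σi² = 63365 − 506 = 62859.
(5·62859 − 3·1587) / 2 = 309534/2 = 154767.

154767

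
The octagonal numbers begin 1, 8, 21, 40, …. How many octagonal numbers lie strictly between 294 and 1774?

The n-th octagonal number is n(3n−2).
Smallest index with value > 294: n = 11 (giving 341).
Largest index with value < 1774: n = 24 (giving 1680).
Indices 11 through 24: 14 terms.

14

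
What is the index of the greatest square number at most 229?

15

Solve n² ≤ 229 for integer n.
n = 15 gives 225 ≤ 229, while n = 16 gives 256 > 229; so the answer is index 15.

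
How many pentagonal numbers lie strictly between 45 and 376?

10

The n-th pentagonal number is n(3n−1)/2.
Smallest index with value > 45: n = 6 (giving 51).
Largest index with value < 376: n = 15 (giving 330).
Indices 6 through 15: 10 terms.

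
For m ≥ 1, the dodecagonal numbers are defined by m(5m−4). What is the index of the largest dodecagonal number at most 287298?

Solve n(5n−4) ≤ 287298 for integer n.
n = 240 gives 287040 ≤ 287298, while n = 241 gives 289441 > 287298; so the answer is index 240.

240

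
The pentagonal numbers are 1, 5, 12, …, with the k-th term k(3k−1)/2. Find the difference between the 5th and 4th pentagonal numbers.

13

Consecutive pentagonal numbers differ by 3n − 2: here 3·5 − 2 = 13.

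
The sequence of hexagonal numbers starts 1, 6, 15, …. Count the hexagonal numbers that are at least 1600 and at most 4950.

The n-th hexagonal number is n(2n−1).
Smallest index with value ≥ 1600: n = 29 (giving 1653).
Largest index with value ≤ 4950: n = 50 (giving 4950).
Indices 29 through 50: 22 terms.

22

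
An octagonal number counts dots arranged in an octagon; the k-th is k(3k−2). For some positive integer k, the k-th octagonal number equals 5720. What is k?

44

Set n(3n−2) = 5720, giving 3n² − 2n − 5720 = 0.
The discriminant is 4 + 12·5720 = 68644, and √68644 = 262.
So n = (2 + 262) / 6 = 264/6 = 44.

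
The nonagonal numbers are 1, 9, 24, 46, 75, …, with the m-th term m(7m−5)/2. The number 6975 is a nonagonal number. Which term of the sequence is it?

45

Set n(7n−5)/2 = 6975, giving 7n² − 5n − 13950 = 0.
The discriminant is 25 + 56·6975 = 390625, and √390625 = 625.
So n = (5 + 625) / 14 = 630/14 = 45.
Check: 45·(7·45 − 5)/2 = 6975. ✓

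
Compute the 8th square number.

64

The 8th square number is n² with n = 8.
8² = 64.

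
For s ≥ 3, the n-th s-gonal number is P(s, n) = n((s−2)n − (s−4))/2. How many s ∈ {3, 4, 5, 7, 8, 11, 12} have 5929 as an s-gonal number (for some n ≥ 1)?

2

s = 3: P(3, 108) = 5886 and P(3, 109) = 5995; 5929 is not s-gonal.
s = 4: P(4, 77) = 5929. ✓
s = 5: P(5, 63) = 5922 and P(5, 64) = 6112; 5929 is not s-gonal.
s = 7: P(7, 49) = 5929. ✓
s = 8: P(8, 44) = 5720 and P(8, 45) = 5985; 5929 is not s-gonal.
s = 11: P(11, 36) = 5706 and P(11, 37) = 6031; 5929 is not s-gonal.
s = 12: P(12, 34) = 5644 and P(12, 35) = 5985; 5929 is not s-gonal.
Hits: s ∈ {4, 7} → 2.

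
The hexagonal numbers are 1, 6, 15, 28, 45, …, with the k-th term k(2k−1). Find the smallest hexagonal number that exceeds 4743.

4753

Solve n(2n−1) > 4743 for integer n.
The largest n with value ≤ 4743 is 48 (since 4560 ≤ 4743 < 4753), so the first above is n = 49, value 4753.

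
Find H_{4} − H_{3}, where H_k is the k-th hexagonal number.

Consecutive hexagonal numbers differ by 4n − 3: here 4·4 − 3 = 13.

13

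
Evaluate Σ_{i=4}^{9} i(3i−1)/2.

Σ i(3i−1)/2 = (3Σi² − Σi) / 2 over i = 4..9.
Σi = 45 − 6 = 39 and Σi² = 285 − 14 = 271.
(3·271 − 1·39) / 2 = 774/2 = 387.

387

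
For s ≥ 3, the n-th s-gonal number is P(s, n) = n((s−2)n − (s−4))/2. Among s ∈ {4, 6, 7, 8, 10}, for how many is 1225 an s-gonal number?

2

s = 4: P(4, 35) = 1225. ✓
s = 6: P(6, 25) = 1225. ✓
s = 7: P(7, 22) = 1177 and P(7, 23) = 1288; 1225 is not s-gonal.
s = 8: P(8, 20) = 1160 and P(8, 21) = 1281; 1225 is not s-gonal.
s = 10: P(10, 17) = 1105 and P(10, 18) = 1242; 1225 is not s-gonal.
Hits: s ∈ {4, 6} → 2.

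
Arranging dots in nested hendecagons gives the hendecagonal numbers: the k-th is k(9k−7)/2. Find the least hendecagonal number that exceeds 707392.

Solve n(9n−7)/2 > 707392 for integer n.
The largest n with value ≤ 707392 is 396 (since 704286 ≤ 707392 < 707851), so the first above is n = 397, value 707851.

707851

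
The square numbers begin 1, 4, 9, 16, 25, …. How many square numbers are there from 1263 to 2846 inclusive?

18

The n-th square number is n².
Smallest index with value ≥ 1263: n = 36 (giving 1296).
Largest index with value ≤ 2846: n = 53 (giving 2809).
Indices 36 through 53: 18 terms.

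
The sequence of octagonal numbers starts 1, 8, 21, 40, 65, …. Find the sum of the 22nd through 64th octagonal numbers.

Σ i(3i−2) = 3Σi² − 2Σi over i = 22..64.
Σi = 2080 − 231 = 1849 and Σi² = 89440 − 3311 = 86129.
3·86129 − 2·1849 = 254689.

254689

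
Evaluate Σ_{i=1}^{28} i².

Σ_{i=1}^{28} i² = 28·29·57/6 = 7714.

7714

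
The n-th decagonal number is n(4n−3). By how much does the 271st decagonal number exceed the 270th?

2161

Consecutive decagonal numbers differ by 8n − 7: here 8·271 − 7 = 2161.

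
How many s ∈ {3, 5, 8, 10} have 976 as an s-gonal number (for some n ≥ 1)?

s = 3: P(3, 43) = 946 and P(3, 44) = 990; 976 is not s-gonal.
s = 5: P(5, 25) = 925 and P(5, 26) = 1001; 976 is not s-gonal.
s = 8: P(8, 18) = 936 and P(8, 19) = 1045; 976 is not s-gonal.
s = 10: P(10, 16) = 976. ✓
Hits: s ∈ {10} → 1.

1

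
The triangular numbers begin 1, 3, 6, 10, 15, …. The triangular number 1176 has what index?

48

Set n(n+1)/2 = 1176, giving n² + n − 2352 = 0.
So n = (-1 + 97) / 2 = 96/2 = 48.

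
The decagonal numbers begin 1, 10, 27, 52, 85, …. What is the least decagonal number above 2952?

3052

Solve n(4n−3) > 2952 for integer n.
The largest n with value ≤ 2952 is 27 (since 2835 ≤ 2952 < 3052), so the first above is n = 28, value 3052.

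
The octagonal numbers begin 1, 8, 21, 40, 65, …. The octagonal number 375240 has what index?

354

Set n(3n−2) = 375240, giving 3n² − 2n − 375240 = 0.
The discriminant is 4 + 12·375240 = 4502884, and √4502884 = 2122.
So n = (2 + 2122) / 6 = 2124/6 = 354.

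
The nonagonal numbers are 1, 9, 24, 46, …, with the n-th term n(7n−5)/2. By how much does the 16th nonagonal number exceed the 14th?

16·(7·16 − 5)/2 = 856 and 14·(7·14 − 5)/2 = 651.
Difference: 856 − 651 = 205.

205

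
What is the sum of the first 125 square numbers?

658875

Σ_{i=1}^{125} i² = 125·126·251/6 = 658875.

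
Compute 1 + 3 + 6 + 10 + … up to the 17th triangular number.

Σ i(i+1)/2 = (Σi² + Σi) / 2 over i = 1..17.
Σi = 153 and Σi² = 1785.
(1·1785 + 1·153) / 2 = 1938/2 = 969.

969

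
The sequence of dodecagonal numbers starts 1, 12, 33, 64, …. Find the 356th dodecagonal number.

The 356th dodecagonal number is n(5n−4) with n = 356.
356·(5·356 − 4) = 356·1776 = 632256.

632256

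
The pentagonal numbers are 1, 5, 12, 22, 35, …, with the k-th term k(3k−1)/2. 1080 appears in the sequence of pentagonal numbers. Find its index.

Set n(3n−1)/2 = 1080, giving 3n² − n − 2160 = 0.
The discriminant is 1 + 24·1080 = 25921, and √25921 = 161.
So n = (1 + 161) / 6 = 162/6 = 27.

27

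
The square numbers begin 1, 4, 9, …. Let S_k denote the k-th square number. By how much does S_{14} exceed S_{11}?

14² = 196 and 11² = 121.
Difference: 196 − 121 = 75.

75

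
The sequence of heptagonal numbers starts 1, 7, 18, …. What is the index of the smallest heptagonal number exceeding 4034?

Solve n(5n−3)/2 > 4034 for integer n.
The largest n with value ≤ 4034 is 40 (since 3940 ≤ 4034 < 4141), so the first above is n = 41, value 4141.

41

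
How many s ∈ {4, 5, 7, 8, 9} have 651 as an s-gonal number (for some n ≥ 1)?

s = 4: P(4, 25) = 625 and P(4, 26) = 676; 651 is not s-gonal.
s = 5: P(5, 21) = 651. ✓
s = 7: P(7, 16) = 616 and P(7, 17) = 697; 651 is not s-gonal.
s = 8: P(8, 15) = 645 and P(8, 16) = 736; 651 is not s-gonal.
s = 9: P(9, 14) = 651. ✓
Hits: s ∈ {5, 9} → 2.

2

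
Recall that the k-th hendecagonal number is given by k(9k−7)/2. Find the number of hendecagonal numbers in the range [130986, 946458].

289

The n-th hendecagonal number is n(9n−7)/2.
Smallest index with value ≥ 130986: n = 171 (giving 130986).
Largest index with value ≤ 946458: n = 459 (giving 946458).
Indices 171 through 459: 289 terms.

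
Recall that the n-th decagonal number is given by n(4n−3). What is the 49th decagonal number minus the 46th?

49·(4·49 − 3) = 9457 and 46·(4·46 − 3) = 8326.
Difference: 9457 − 8326 = 1131.

1131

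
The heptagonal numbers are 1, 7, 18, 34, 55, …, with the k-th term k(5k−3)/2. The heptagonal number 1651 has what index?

Set n(5n−3)/2 = 1651, giving 5n² − 3n − 3302 = 0.
So n = (3 + 257) / 10 = 260/10 = 26.
Check: 26·(5·26 − 3)/2 = 1651. ✓

26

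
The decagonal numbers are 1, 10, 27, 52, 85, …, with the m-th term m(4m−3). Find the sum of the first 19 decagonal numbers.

9310

Σ i(4i−3) = 4Σi² − 3Σi over i = 1..19.
Σi = 190 and Σi² = 2470.
4·2470 − 3·190 = 9310.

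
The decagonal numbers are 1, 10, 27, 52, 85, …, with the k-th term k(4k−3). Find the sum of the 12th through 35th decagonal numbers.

55924

Σ i(4i−3) = 4Σi² − 3Σi over i = 12..35.
Σi = 630 − 66 = 564 and Σi² = 14910 − 506 = 14404.
4·14404 − 3·564 = 55924.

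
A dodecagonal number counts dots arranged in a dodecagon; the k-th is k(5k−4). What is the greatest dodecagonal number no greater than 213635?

213417

Solve n(5n−4) ≤ 213635 for integer n.
n = 207 gives 213417 ≤ 213635, while n = 208 gives 215488 > 213635; so the answer is 213417.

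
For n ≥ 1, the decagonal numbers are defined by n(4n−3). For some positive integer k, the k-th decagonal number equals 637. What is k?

13

Set n(4n−3) = 637, giving 4n² − 3n − 637 = 0.
The discriminant is 9 + 16·637 = 10201, and √10201 = 101.
So n = (3 + 101) / 8 = 104/8 = 13.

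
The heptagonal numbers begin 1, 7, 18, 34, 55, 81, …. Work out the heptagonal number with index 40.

3940

The 40th heptagonal number is n(5n−3)/2 with n = 40.
40·(5·40 − 3)/2 = 40·197/2 = 3940.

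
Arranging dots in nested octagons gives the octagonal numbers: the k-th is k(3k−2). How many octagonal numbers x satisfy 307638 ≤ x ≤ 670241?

153

The n-th octagonal number is n(3n−2).
Smallest index with value ≥ 307638: n = 321 (giving 308481).
Largest index with value ≤ 670241: n = 473 (giving 670241).
Indices 321 through 473: 153 terms.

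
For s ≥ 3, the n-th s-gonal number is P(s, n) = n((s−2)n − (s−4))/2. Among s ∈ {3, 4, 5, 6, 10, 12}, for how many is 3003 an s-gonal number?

2

s = 3: P(3, 77) = 3003. ✓
s = 4: P(4, 54) = 2916 and P(4, 55) = 3025; 3003 is not s-gonal.
s = 5: P(5, 44) = 2882 and P(5, 45) = 3015; 3003 is not s-gonal.
s = 6: P(6, 39) = 3003. ✓
s = 10: P(10, 27) = 2835 and P(10, 28) = 3052; 3003 is not s-gonal.
s = 12: P(12, 24) = 2784 and P(12, 25) = 3025; 3003 is not s-gonal.
Hits: s ∈ {3, 6} → 2.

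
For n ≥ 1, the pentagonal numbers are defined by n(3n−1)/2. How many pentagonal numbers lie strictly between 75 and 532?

The n-th pentagonal number is n(3n−1)/2.
Smallest index with value > 75: n = 8 (giving 92).
Largest index with value < 532: n = 18 (giving 477).
Indices 8 through 18: 11 terms.

11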